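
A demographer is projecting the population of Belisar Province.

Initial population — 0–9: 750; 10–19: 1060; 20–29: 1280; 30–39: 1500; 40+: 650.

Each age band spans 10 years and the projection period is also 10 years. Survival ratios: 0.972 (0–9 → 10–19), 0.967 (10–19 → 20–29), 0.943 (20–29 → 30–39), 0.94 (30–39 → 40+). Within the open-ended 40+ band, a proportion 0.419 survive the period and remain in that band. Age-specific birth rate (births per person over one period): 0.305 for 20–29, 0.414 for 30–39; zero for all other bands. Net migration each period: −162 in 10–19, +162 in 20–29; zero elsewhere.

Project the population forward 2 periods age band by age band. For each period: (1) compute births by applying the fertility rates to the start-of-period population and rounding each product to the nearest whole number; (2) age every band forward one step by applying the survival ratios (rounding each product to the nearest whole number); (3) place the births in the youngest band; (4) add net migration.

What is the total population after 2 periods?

Period 1.
Births: 1280 × 0.305 = 390 ; 1500 × 0.414 = 621 → 1011
10–19: 750 × 0.972 = 729
20–29: 1060 × 0.967 = 1025
30–39: 1280 × 0.943 = 1207
40+: 1500 × 0.94 + 650 × 0.419 = 1410 + 272 = 1682
Net migration: 10–19 − 162 → 567; 20–29 + 162 → 1187
→ [1011, 567, 1187, 1207, 1682]
Period 2.
Births: 1187 × 0.305 = 362 ; 1207 × 0.414 = 500 → 862
10–19: 1011 × 0.972 = 983
20–29: 567 × 0.967 = 548
30–39: 1187 × 0.943 = 1119
40+: 1207 × 0.94 + 1682 × 0.419 = 1135 + 705 = 1840
Net migration: 10–19 − 162 → 821; 20–29 + 162 → 710
→ [862, 821, 710, 1119, 1840]
Total after period 2: 862 + 821 + 710 + 1119 + 1840 = 5352

5352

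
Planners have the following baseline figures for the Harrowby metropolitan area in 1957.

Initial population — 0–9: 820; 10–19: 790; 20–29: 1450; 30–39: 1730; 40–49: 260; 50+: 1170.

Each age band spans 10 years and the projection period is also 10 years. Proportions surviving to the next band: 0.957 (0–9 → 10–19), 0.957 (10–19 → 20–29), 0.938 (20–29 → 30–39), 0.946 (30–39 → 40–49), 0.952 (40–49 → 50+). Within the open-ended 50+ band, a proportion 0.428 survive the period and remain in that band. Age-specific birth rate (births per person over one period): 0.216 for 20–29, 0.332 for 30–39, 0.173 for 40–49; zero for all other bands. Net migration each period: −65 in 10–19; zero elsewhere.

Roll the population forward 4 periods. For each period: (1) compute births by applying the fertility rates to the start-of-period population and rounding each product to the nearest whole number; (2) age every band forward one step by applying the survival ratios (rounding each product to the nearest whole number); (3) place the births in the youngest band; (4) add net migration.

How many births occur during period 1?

Numbering the bands 1..6 from youngest to oldest:
After projecting period 1:
Births: 1450 * 0.216 = 313 ; 1730 * 0.332 = 574 ; 260 * 0.173 = 45 → 932
Band 2: 820 * 0.957 = 785
Band 3: 790 * 0.957 = 756
Band 4: 1450 * 0.938 = 1360
Band 5: 1730 * 0.946 = 1637
Band 6: 260 * 0.952 + 1170 * 0.428 = 248 + 501 = 749
Net migration: Band 2 − 65 → 720
End of period: [932, 720, 756, 1360, 1637, 749]

932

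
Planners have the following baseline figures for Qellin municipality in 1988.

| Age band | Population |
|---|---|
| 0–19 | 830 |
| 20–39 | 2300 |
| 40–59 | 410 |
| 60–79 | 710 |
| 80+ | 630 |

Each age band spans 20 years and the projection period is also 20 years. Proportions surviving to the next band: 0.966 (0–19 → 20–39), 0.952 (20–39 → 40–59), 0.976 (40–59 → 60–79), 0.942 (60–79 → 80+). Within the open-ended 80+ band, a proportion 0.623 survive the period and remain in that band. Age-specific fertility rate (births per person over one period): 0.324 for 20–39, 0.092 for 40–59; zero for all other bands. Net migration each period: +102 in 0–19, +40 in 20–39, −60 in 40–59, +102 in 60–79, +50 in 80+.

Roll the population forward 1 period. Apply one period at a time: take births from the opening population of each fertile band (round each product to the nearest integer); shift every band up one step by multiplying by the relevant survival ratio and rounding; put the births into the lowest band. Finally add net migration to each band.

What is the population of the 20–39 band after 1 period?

After projecting period 1:
Births: 2300 × 0.324 = 745 ; 410 × 0.092 = 38 → 783
20–39: 830 × 0.966 = 802
40–59: 2300 × 0.952 = 2190
60–79: 410 × 0.976 = 400
80+: 710 × 0.942 + 630 × 0.623 = 669 + 392 = 1061
Net migration: 0–19 + 102 → 885; 20–39 + 40 → 842; 40–59 − 60 → 2130; 60–79 + 102 → 502; 80+ + 50 → 1111
Population now: 0–19=885, 20–39=842, 40–59=2130, 60–79=502, 80+=1111

842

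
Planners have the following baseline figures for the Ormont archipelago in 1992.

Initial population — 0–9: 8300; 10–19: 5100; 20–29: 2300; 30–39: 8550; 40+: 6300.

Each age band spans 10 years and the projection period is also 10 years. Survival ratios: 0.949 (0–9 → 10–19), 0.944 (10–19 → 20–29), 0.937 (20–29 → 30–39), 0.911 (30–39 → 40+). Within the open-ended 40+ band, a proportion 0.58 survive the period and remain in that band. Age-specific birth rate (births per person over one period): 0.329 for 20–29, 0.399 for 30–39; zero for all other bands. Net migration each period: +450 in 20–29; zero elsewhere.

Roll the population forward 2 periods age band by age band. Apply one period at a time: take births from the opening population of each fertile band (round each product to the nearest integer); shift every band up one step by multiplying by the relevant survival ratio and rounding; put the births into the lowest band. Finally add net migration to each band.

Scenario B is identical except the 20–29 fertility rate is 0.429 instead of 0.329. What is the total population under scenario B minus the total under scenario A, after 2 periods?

Let group 1 be 0–9 through group 5 = 40+.
[period 1]
Births: 2300 × 0.329 = 757, 8550 × 0.399 = 3411 ⇒ total 4168
Group 2: 8300 × 0.949 = 7877
Group 3: 5100 × 0.944 = 4814
Group 4: 2300 × 0.937 = 2155
Group 5: 8550 × 0.911 + 6300 × 0.58 = 7789 + 3654 = 11443
Net migration: Group 3 + 450 → 5264
Giving 4168 / 7877 / 5264 / 2155 / 11443.
[period 2]
Births: 5264 × 0.329 = 1732, 2155 × 0.399 = 860 ⇒ total 2592
Group 2: 4168 × 0.949 = 3955
Group 3: 7877 × 0.944 = 7436
Group 4: 5264 × 0.937 = 4932
Group 5: 2155 × 0.911 + 11443 × 0.58 = 1963 + 6637 = 8600
Net migration: Group 3 + 450 → 7886
Giving 2592 / 3955 / 7886 / 4932 / 8600.
Scenario A total after 2 periods: 27965
Scenario B projection —
[period 1]
Births: 2300 × 0.429 = 987, 8550 × 0.399 = 3411 ⇒ total 4398
Group 2: 8300 × 0.949 = 7877
Group 3: 5100 × 0.944 = 4814
Group 4: 2300 × 0.937 = 2155
Group 5: 8550 × 0.911 + 6300 × 0.58 = 7789 + 3654 = 11443
Net migration: Group 3 + 450 → 5264
Giving 4398 / 7877 / 5264 / 2155 / 11443.
[period 2]
Births: 5264 × 0.429 = 2258, 2155 × 0.399 = 860 ⇒ total 3118
Group 2: 4398 × 0.949 = 4174
Group 3: 7877 × 0.944 = 7436
Group 4: 5264 × 0.937 = 4932
Group 5: 2155 × 0.911 + 11443 × 0.58 = 1963 + 6637 = 8600
Net migration: Group 3 + 450 → 7886
Giving 3118 / 4174 / 7886 / 4932 / 8600.
Scenario B total after 2 periods: 28710
Difference B − A = 28710 − 27965 = 745

745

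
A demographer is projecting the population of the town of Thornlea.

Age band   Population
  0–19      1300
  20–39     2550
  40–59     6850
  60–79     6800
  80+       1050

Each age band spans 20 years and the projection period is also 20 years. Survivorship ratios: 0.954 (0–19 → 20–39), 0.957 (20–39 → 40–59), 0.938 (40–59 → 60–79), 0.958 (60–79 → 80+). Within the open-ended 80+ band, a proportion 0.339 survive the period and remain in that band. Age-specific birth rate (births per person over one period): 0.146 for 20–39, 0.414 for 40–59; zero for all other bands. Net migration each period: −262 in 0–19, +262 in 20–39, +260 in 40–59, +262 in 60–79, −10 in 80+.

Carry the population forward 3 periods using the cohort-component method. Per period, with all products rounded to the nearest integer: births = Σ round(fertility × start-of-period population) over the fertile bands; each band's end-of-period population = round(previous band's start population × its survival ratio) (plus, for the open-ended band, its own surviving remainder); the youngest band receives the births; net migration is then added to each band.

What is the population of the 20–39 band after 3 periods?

1288

[period 1]
Births: 2550 × 0.146 = 372  |  6850 × 0.414 = 2836 → total 3208
20–39: 1300 × 0.954 = 1240
40–59: 2550 × 0.957 = 2440
60–79: 6850 × 0.938 = 6425
80+: 6800 × 0.958 + 1050 × 0.339 = 6514 + 356 = 6870
Net migration: 0–19 − 262 → 2946; 20–39 + 262 → 1502; 40–59 + 260 → 2700; 60–79 + 262 → 6687; 80+ − 10 → 6860
Giving 2946 / 1502 / 2700 / 6687 / 6860.
[period 2]
Births: 1502 × 0.146 = 219  |  2700 × 0.414 = 1118 → total 1337
20–39: 2946 × 0.954 = 2810
40–59: 1502 × 0.957 = 1437
60–79: 2700 × 0.938 = 2533
80+: 6687 × 0.958 + 6860 × 0.339 = 6406 + 2326 = 8732
Net migration: 0–19 − 262 → 1075; 20–39 + 262 → 3072; 40–59 + 260 → 1697; 60–79 + 262 → 2795; 80+ − 10 → 8722
Giving 1075 / 3072 / 1697 / 2795 / 8722.
[period 3]
Births: 3072 × 0.146 = 449  |  1697 × 0.414 = 703 → total 1152
20–39: 1075 × 0.954 = 1026
40–59: 3072 × 0.957 = 2940
60–79: 1697 × 0.938 = 1592
80+: 2795 × 0.958 + 8722 × 0.339 = 2678 + 2957 = 5635
Net migration: 0–19 − 262 → 890; 20–39 + 262 → 1288; 40–59 + 260 → 3200; 60–79 + 262 → 1854; 80+ − 10 → 5625
Giving 890 / 1288 / 3200 / 1854 / 5625.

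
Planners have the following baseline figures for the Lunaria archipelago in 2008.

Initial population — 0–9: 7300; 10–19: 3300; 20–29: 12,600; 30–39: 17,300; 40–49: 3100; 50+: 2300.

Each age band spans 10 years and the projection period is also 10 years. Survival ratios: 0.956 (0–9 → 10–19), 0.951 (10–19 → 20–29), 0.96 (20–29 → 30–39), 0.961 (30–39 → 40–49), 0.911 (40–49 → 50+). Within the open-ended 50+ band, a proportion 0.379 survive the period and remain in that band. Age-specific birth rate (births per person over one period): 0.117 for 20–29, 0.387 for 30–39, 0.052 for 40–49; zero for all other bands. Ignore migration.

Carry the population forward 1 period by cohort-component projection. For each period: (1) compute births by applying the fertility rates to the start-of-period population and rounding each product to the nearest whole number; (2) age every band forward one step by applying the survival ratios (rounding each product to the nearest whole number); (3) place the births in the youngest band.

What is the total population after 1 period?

Period 1.
Births: 12600 * 0.117 = 1474, 17300 * 0.387 = 6695, 3100 * 0.052 = 161 — total 8330
10–19: 7300 * 0.956 = 6979
20–29: 3300 * 0.951 = 3138
30–39: 12600 * 0.96 = 12096
40–49: 17300 * 0.961 = 16625
50+: 3100 * 0.911 + 2300 * 0.379 = 2824 + 872 = 3696
Population now: 0–9=8330, 10–19=6979, 20–29=3138, 30–39=12096, 40–49=16625, 50+=3696
Total after period 1: 8330 + 6979 + 3138 + 12096 + 16625 + 3696 = 50864

50864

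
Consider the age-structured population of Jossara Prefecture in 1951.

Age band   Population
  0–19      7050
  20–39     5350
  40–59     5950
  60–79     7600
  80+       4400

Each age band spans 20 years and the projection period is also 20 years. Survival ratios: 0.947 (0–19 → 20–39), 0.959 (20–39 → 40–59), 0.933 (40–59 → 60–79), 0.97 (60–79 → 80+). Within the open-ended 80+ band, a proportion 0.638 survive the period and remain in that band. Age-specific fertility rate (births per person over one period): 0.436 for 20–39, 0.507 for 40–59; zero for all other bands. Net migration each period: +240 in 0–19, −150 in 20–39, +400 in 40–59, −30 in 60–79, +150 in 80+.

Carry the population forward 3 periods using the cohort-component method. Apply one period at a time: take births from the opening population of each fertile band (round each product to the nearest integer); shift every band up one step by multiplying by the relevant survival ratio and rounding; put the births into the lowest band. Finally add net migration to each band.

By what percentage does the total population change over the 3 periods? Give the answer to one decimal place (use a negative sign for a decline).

17.4

Period 1.
Births: 5350 × 0.436 = 2333  |  5950 × 0.507 = 3017 → total 5350
20–39: 7050 × 0.947 = 6676
40–59: 5350 × 0.959 = 5131
60–79: 5950 × 0.933 = 5551
80+: 7600 × 0.97 + 4400 × 0.638 = 7372 + 2807 = 10179
Net migration: 0–19 + 240 → 5590; 20–39 − 150 → 6526; 40–59 + 400 → 5531; 60–79 − 30 → 5521; 80+ + 150 → 10329
→ [5590, 6526, 5531, 5521, 10329]
Period 2.
Births: 6526 × 0.436 = 2845  |  5531 × 0.507 = 2804 → total 5649
20–39: 5590 × 0.947 = 5294
40–59: 6526 × 0.959 = 6258
60–79: 5531 × 0.933 = 5160
80+: 5521 × 0.97 + 10329 × 0.638 = 5355 + 6590 = 11945
Net migration: 0–19 + 240 → 5889; 20–39 − 150 → 5144; 40–59 + 400 → 6658; 60–79 − 30 → 5130; 80+ + 150 → 12095
→ [5889, 5144, 6658, 5130, 12095]
Period 3.
Births: 5144 × 0.436 = 2243  |  6658 × 0.507 = 3376 → total 5619
20–39: 5889 × 0.947 = 5577
40–59: 5144 × 0.959 = 4933
60–79: 6658 × 0.933 = 6212
80+: 5130 × 0.97 + 12095 × 0.638 = 4976 + 7717 = 12693
Net migration: 0–19 + 240 → 5859; 20–39 − 150 → 5427; 40–59 + 400 → 5333; 60–79 − 30 → 6182; 80+ + 150 → 12843
→ [5859, 5427, 5333, 6182, 12843]
Total: 30350 → 35644; change = 5294; percentage change = 17.4%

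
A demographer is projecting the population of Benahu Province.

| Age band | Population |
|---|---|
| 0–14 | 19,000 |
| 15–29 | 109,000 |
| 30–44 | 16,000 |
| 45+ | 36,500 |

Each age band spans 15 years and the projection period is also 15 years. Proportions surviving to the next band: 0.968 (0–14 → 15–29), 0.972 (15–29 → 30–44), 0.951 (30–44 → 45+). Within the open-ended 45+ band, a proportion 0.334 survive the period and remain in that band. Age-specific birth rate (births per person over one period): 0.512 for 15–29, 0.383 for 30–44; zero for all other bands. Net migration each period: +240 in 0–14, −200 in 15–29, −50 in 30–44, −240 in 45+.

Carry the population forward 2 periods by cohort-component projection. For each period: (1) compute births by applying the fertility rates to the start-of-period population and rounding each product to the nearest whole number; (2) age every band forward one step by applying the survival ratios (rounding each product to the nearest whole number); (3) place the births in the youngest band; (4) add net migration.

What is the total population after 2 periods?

After projecting period 1:
Births: 109000 * 0.512 = 55808 ; 16000 * 0.383 = 6128 → total 61936
15–29: 19000 * 0.968 = 18392
30–44: 109000 * 0.972 = 105948
45+: 16000 * 0.951 + 36500 * 0.334 = 15216 + 12191 = 27407
Net migration: 0–14 + 240 → 62176; 15–29 − 200 → 18192; 30–44 − 50 → 105898; 45+ − 240 → 27167
→ [62176, 18192, 105898, 27167]
After projecting period 2:
Births: 18192 * 0.512 = 9314 ; 105898 * 0.383 = 40559 → total 49873
15–29: 62176 * 0.968 = 60186
30–44: 18192 * 0.972 = 17683
45+: 105898 * 0.951 + 27167 * 0.334 = 100709 + 9074 = 109783
Net migration: 0–14 + 240 → 50113; 15–29 − 200 → 59986; 30–44 − 50 → 17633; 45+ − 240 → 109543
→ [50113, 59986, 17633, 109543]
Total after period 2: 50113 + 59986 + 17633 + 109543 = 237275

237275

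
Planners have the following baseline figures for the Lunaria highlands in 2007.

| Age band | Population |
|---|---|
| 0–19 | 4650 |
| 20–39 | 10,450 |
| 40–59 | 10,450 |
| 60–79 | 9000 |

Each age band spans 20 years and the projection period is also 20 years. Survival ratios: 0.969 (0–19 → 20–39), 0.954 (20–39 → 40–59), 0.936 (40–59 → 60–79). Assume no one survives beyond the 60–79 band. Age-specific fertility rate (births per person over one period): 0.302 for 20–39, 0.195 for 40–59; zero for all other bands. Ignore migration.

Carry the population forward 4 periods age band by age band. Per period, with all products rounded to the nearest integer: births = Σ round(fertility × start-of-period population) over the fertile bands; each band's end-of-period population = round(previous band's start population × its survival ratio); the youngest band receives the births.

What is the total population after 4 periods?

11738

Period 1:
Births: 10450 × 0.302 = 3156, 10450 × 0.195 = 2038 → total 5194
20–39: 4650 × 0.969 = 4506
40–59: 10450 × 0.954 = 9969
60–79: 10450 × 0.936 = 9781
→ [5194, 4506, 9969, 9781]
Period 2:
Births: 4506 × 0.302 = 1361, 9969 × 0.195 = 1944 → total 3305
20–39: 5194 × 0.969 = 5033
40–59: 4506 × 0.954 = 4299
60–79: 9969 × 0.936 = 9331
→ [3305, 5033, 4299, 9331]
Period 3:
Births: 5033 × 0.302 = 1520, 4299 × 0.195 = 838 → total 2358
20–39: 3305 × 0.969 = 3203
40–59: 5033 × 0.954 = 4801
60–79: 4299 × 0.936 = 4024
→ [2358, 3203, 4801, 4024]
Period 4:
Births: 3203 × 0.302 = 967, 4801 × 0.195 = 936 → total 1903
20–39: 2358 × 0.969 = 2285
40–59: 3203 × 0.954 = 3056
60–79: 4801 × 0.936 = 4494
→ [1903, 2285, 3056, 4494]
Total after period 4: 1903 + 2285 + 3056 + 4494 = 11738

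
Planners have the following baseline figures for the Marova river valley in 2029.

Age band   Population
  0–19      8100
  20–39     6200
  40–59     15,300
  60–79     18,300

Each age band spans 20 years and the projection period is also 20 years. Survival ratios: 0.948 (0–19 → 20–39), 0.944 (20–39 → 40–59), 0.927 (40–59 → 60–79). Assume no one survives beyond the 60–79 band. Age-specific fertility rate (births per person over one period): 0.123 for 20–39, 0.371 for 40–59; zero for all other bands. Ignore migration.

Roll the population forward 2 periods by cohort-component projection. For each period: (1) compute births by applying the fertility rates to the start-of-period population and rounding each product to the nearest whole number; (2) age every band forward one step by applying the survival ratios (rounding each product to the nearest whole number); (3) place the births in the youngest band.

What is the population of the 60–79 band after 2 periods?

5426

Let band 1 be 0–19 through band 4 = 60–79.
After projecting period 1:
Births: 6200 * 0.123 = 763, 15300 * 0.371 = 5676 → total 6439
Band 2: 8100 * 0.948 = 7679
Band 3: 6200 * 0.944 = 5853
Band 4: 15300 * 0.927 = 14183
→ [6439, 7679, 5853, 14183]
After projecting period 2:
Births: 7679 * 0.123 = 945, 5853 * 0.371 = 2171 → total 3116
Band 2: 6439 * 0.948 = 6104
Band 3: 7679 * 0.944 = 7249
Band 4: 5853 * 0.927 = 5426
→ [3116, 6104, 7249, 5426]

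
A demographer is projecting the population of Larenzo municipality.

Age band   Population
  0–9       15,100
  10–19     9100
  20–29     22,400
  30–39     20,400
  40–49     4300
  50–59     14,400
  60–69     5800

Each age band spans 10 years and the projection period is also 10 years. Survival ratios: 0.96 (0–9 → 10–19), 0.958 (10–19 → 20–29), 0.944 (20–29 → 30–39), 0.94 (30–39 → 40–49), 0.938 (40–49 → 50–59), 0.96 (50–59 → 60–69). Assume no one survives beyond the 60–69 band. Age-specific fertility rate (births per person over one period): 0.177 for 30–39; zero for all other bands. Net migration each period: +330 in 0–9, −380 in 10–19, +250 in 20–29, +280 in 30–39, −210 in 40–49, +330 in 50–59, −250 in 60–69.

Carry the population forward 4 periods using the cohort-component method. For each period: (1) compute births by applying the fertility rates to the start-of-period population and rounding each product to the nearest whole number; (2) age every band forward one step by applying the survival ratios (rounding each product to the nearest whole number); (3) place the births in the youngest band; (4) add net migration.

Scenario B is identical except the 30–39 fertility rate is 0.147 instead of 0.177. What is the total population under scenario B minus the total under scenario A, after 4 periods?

After projecting period 1:
Births: 20400 * 0.177 = 3611
10–19: 15100 * 0.96 = 14496
20–29: 9100 * 0.958 = 8718
30–39: 22400 * 0.944 = 21146
40–49: 20400 * 0.94 = 19176
50–59: 4300 * 0.938 = 4033
60–69: 14400 * 0.96 = 13824
Net migration: 0–9 + 330 → 3941; 10–19 − 380 → 14116; 20–29 + 250 → 8968; 30–39 + 280 → 21426; 40–49 − 210 → 18966; 50–59 + 330 → 4363; 60–69 − 250 → 13574
End of period: [3941, 14116, 8968, 21426, 18966, 4363, 13574]
After projecting period 2:
Births: 21426 * 0.177 = 3792
10–19: 3941 * 0.96 = 3783
20–29: 14116 * 0.958 = 13523
30–39: 8968 * 0.944 = 8466
40–49: 21426 * 0.94 = 20140
50–59: 18966 * 0.938 = 17790
60–69: 4363 * 0.96 = 4188
Net migration: 0–9 + 330 → 4122; 10–19 − 380 → 3403; 20–29 + 250 → 13773; 30–39 + 280 → 8746; 40–49 − 210 → 19930; 50–59 + 330 → 18120; 60–69 − 250 → 3938
End of period: [4122, 3403, 13773, 8746, 19930, 18120, 3938]
After projecting period 3:
Births: 8746 * 0.177 = 1548
10–19: 4122 * 0.96 = 3957
20–29: 3403 * 0.958 = 3260
30–39: 13773 * 0.944 = 13002
40–49: 8746 * 0.94 = 8221
50–59: 19930 * 0.938 = 18694
60–69: 18120 * 0.96 = 17395
Net migration: 0–9 + 330 → 1878; 10–19 − 380 → 3577; 20–29 + 250 → 3510; 30–39 + 280 → 13282; 40–49 − 210 → 8011; 50–59 + 330 → 19024; 60–69 − 250 → 17145
End of period: [1878, 3577, 3510, 13282, 8011, 19024, 17145]
After projecting period 4:
Births: 13282 * 0.177 = 2351
10–19: 1878 * 0.96 = 1803
20–29: 3577 * 0.958 = 3427
30–39: 3510 * 0.944 = 3313
40–49: 13282 * 0.94 = 12485
50–59: 8011 * 0.938 = 7514
60–69: 19024 * 0.96 = 18263
Net migration: 0–9 + 330 → 2681; 10–19 − 380 → 1423; 20–29 + 250 → 3677; 30–39 + 280 → 3593; 40–49 − 210 → 12275; 50–59 + 330 → 7844; 60–69 − 250 → 18013
End of period: [2681, 1423, 3677, 3593, 12275, 7844, 18013]
Scenario A total after 4 periods: 49506
Scenario B projection —
After projecting period 1:
Births: 20400 * 0.147 = 2999
10–19: 15100 * 0.96 = 14496
20–29: 9100 * 0.958 = 8718
30–39: 22400 * 0.944 = 21146
40–49: 20400 * 0.94 = 19176
50–59: 4300 * 0.938 = 4033
60–69: 14400 * 0.96 = 13824
Net migration: 0–9 + 330 → 3329; 10–19 − 380 → 14116; 20–29 + 250 → 8968; 30–39 + 280 → 21426; 40–49 − 210 → 18966; 50–59 + 330 → 4363; 60–69 − 250 → 13574
End of period: [3329, 14116, 8968, 21426, 18966, 4363, 13574]
After projecting period 2:
Births: 21426 * 0.147 = 3150
10–19: 3329 * 0.96 = 3196
20–29: 14116 * 0.958 = 13523
30–39: 8968 * 0.944 = 8466
40–49: 21426 * 0.94 = 20140
50–59: 18966 * 0.938 = 17790
60–69: 4363 * 0.96 = 4188
Net migration: 0–9 + 330 → 3480; 10–19 − 380 → 2816; 20–29 + 250 → 13773; 30–39 + 280 → 8746; 40–49 − 210 → 19930; 50–59 + 330 → 18120; 60–69 − 250 → 3938
End of period: [3480, 2816, 13773, 8746, 19930, 18120, 3938]
After projecting period 3:
Births: 8746 * 0.147 = 1286
10–19: 3480 * 0.96 = 3341
20–29: 2816 * 0.958 = 2698
30–39: 13773 * 0.944 = 13002
40–49: 8746 * 0.94 = 8221
50–59: 19930 * 0.938 = 18694
60–69: 18120 * 0.96 = 17395
Net migration: 0–9 + 330 → 1616; 10–19 − 380 → 2961; 20–29 + 250 → 2948; 30–39 + 280 → 13282; 40–49 − 210 → 8011; 50–59 + 330 → 19024; 60–69 − 250 → 17145
End of period: [1616, 2961, 2948, 13282, 8011, 19024, 17145]
After projecting period 4:
Births: 13282 * 0.147 = 1952
10–19: 1616 * 0.96 = 1551
20–29: 2961 * 0.958 = 2837
30–39: 2948 * 0.944 = 2783
40–49: 13282 * 0.94 = 12485
50–59: 8011 * 0.938 = 7514
60–69: 19024 * 0.96 = 18263
Net migration: 0–9 + 330 → 2282; 10–19 − 380 → 1171; 20–29 + 250 → 3087; 30–39 + 280 → 3063; 40–49 − 210 → 12275; 50–59 + 330 → 7844; 60–69 − 250 → 18013
End of period: [2282, 1171, 3087, 3063, 12275, 7844, 18013]
Scenario B total after 4 periods: 47735
Difference B − A = 47735 − 49506 = -1771

-1771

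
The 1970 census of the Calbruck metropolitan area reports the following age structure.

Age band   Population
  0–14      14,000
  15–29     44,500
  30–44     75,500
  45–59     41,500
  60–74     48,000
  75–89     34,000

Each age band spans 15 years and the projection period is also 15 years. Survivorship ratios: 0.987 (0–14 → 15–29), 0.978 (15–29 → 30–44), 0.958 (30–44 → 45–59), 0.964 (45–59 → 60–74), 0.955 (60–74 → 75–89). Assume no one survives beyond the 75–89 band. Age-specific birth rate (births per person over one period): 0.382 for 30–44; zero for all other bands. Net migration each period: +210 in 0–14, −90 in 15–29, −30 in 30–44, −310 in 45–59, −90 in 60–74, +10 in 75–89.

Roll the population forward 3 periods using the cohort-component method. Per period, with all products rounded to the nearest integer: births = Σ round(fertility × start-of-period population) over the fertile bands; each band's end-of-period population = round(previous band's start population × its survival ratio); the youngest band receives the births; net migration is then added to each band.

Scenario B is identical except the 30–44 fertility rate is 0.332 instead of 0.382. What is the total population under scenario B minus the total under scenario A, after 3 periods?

Period 1.
Births: 75500 × 0.382 = 28841
15–29: 14000 × 0.987 = 13818
30–44: 44500 × 0.978 = 43521
45–59: 75500 × 0.958 = 72329
60–74: 41500 × 0.964 = 40006
75–89: 48000 × 0.955 = 45840
Net migration: 0–14 + 210 → 29051; 15–29 − 90 → 13728; 30–44 − 30 → 43491; 45–59 − 310 → 72019; 60–74 − 90 → 39916; 75–89 + 10 → 45850
End of period: [29051, 13728, 43491, 72019, 39916, 45850]
Period 2.
Births: 43491 × 0.382 = 16614
15–29: 29051 × 0.987 = 28673
30–44: 13728 × 0.978 = 13426
45–59: 43491 × 0.958 = 41664
60–74: 72019 × 0.964 = 69426
75–89: 39916 × 0.955 = 38120
Net migration: 0–14 + 210 → 16824; 15–29 − 90 → 28583; 30–44 − 30 → 13396; 45–59 − 310 → 41354; 60–74 − 90 → 69336; 75–89 + 10 → 38130
End of period: [16824, 28583, 13396, 41354, 69336, 38130]
Period 3.
Births: 13396 × 0.382 = 5117
15–29: 16824 × 0.987 = 16605
30–44: 28583 × 0.978 = 27954
45–59: 13396 × 0.958 = 12833
60–74: 41354 × 0.964 = 39865
75–89: 69336 × 0.955 = 66216
Net migration: 0–14 + 210 → 5327; 15–29 − 90 → 16515; 30–44 − 30 → 27924; 45–59 − 310 → 12523; 60–74 − 90 → 39775; 75–89 + 10 → 66226
End of period: [5327, 16515, 27924, 12523, 39775, 66226]
Scenario A total after 3 periods: 168290
Scenario B projection —
Period 1.
Births: 75500 × 0.332 = 25066
15–29: 14000 × 0.987 = 13818
30–44: 44500 × 0.978 = 43521
45–59: 75500 × 0.958 = 72329
60–74: 41500 × 0.964 = 40006
75–89: 48000 × 0.955 = 45840
Net migration: 0–14 + 210 → 25276; 15–29 − 90 → 13728; 30–44 − 30 → 43491; 45–59 − 310 → 72019; 60–74 − 90 → 39916; 75–89 + 10 → 45850
End of period: [25276, 13728, 43491, 72019, 39916, 45850]
Period 2.
Births: 43491 × 0.332 = 14439
15–29: 25276 × 0.987 = 24947
30–44: 13728 × 0.978 = 13426
45–59: 43491 × 0.958 = 41664
60–74: 72019 × 0.964 = 69426
75–89: 39916 × 0.955 = 38120
Net migration: 0–14 + 210 → 14649; 15–29 − 90 → 24857; 30–44 − 30 → 13396; 45–59 − 310 → 41354; 60–74 − 90 → 69336; 75–89 + 10 → 38130
End of period: [14649, 24857, 13396, 41354, 69336, 38130]
Period 3.
Births: 13396 × 0.332 = 4447
15–29: 14649 × 0.987 = 14459
30–44: 24857 × 0.978 = 24310
45–59: 13396 × 0.958 = 12833
60–74: 41354 × 0.964 = 39865
75–89: 69336 × 0.955 = 66216
Net migration: 0–14 + 210 → 4657; 15–29 − 90 → 14369; 30–44 − 30 → 24280; 45–59 − 310 → 12523; 60–74 − 90 → 39775; 75–89 + 10 → 66226
End of period: [4657, 14369, 24280, 12523, 39775, 66226]
Scenario B total after 3 periods: 161830
Difference B − A = 161830 − 168290 = -6460

-6460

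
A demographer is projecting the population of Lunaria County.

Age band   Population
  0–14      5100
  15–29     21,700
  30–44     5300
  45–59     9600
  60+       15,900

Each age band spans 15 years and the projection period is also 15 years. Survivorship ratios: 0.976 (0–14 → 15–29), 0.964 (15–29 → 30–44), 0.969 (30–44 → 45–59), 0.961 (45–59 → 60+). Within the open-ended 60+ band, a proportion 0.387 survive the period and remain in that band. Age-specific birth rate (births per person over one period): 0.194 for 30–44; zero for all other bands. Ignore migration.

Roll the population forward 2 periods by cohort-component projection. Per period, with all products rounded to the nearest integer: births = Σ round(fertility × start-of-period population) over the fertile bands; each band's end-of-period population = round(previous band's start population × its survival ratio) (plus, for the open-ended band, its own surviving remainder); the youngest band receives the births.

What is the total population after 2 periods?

Period 1:
Births: 5300 × 0.194 = 1028
15–29: 5100 × 0.976 = 4978
30–44: 21700 × 0.964 = 20919
45–59: 5300 × 0.969 = 5136
60+: 9600 × 0.961 + 15900 × 0.387 = 9226 + 6153 = 15379
→ [1028, 4978, 20919, 5136, 15379]
Period 2:
Births: 20919 × 0.194 = 4058
15–29: 1028 × 0.976 = 1003
30–44: 4978 × 0.964 = 4799
45–59: 20919 × 0.969 = 20271
60+: 5136 × 0.961 + 15379 × 0.387 = 4936 + 5952 = 10888
→ [4058, 1003, 4799, 20271, 10888]
Total after period 2: 4058 + 1003 + 4799 + 20271 + 10888 = 41019

41019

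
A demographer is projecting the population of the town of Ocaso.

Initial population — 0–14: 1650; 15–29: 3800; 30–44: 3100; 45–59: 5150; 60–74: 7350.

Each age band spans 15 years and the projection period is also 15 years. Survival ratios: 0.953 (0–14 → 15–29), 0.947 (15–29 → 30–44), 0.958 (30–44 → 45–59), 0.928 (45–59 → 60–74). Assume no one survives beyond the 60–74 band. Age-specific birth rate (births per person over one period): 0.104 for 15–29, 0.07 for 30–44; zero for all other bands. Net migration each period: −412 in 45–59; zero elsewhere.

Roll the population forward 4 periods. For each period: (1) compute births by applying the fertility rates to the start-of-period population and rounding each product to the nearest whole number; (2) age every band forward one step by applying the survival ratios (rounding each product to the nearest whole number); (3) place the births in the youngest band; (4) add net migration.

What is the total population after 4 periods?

1669

Period 1:
Births: 3800 × 0.104 = 395 ; 3100 × 0.07 = 217 ⇒ total 612
15–29: 1650 × 0.953 = 1572
30–44: 3800 × 0.947 = 3599
45–59: 3100 × 0.958 = 2970
60–74: 5150 × 0.928 = 4779
Net migration: 45–59 − 412 → 2558
Giving 612 / 1572 / 3599 / 2558 / 4779.
Period 2:
Births: 1572 × 0.104 = 163 ; 3599 × 0.07 = 252 ⇒ total 415
15–29: 612 × 0.953 = 583
30–44: 1572 × 0.947 = 1489
45–59: 3599 × 0.958 = 3448
60–74: 2558 × 0.928 = 2374
Net migration: 45–59 − 412 → 3036
Giving 415 / 583 / 1489 / 3036 / 2374.
Period 3:
Births: 583 × 0.104 = 61 ; 1489 × 0.07 = 104 ⇒ total 165
15–29: 415 × 0.953 = 395
30–44: 583 × 0.947 = 552
45–59: 1489 × 0.958 = 1426
60–74: 3036 × 0.928 = 2817
Net migration: 45–59 − 412 → 1014
Giving 165 / 395 / 552 / 1014 / 2817.
Period 4:
Births: 395 × 0.104 = 41 ; 552 × 0.07 = 39 ⇒ total 80
15–29: 165 × 0.953 = 157
30–44: 395 × 0.947 = 374
45–59: 552 × 0.958 = 529
60–74: 1014 × 0.928 = 941
Net migration: 45–59 − 412 → 117
Giving 80 / 157 / 374 / 117 / 941.
Total after period 4: 80 + 157 + 374 + 117 + 941 = 1669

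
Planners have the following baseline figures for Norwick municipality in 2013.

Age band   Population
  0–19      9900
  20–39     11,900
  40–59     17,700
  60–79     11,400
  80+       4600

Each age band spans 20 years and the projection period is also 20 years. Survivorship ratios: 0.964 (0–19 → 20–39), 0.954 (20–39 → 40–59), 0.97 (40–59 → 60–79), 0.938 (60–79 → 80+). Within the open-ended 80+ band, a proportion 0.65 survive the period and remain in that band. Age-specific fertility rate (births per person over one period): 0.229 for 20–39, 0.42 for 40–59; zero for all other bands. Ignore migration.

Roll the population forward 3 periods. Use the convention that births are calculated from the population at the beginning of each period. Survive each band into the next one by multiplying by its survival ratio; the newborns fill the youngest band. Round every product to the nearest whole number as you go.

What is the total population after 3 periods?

57524

Call the bands 1 to 5, youngest first.
[period 1]
Births: 11900 × 0.229 = 2725, 17700 × 0.42 = 7434 → total 10159
Band 2: 9900 × 0.964 = 9544
Band 3: 11900 × 0.954 = 11353
Band 4: 17700 × 0.97 = 17169
Band 5: 11400 × 0.938 + 4600 × 0.65 = 10693 + 2990 = 13683
→ [10159, 9544, 11353, 17169, 13683]
[period 2]
Births: 9544 × 0.229 = 2186, 11353 × 0.42 = 4768 → total 6954
Band 2: 10159 × 0.964 = 9793
Band 3: 9544 × 0.954 = 9105
Band 4: 11353 × 0.97 = 11012
Band 5: 17169 × 0.938 + 13683 × 0.65 = 16105 + 8894 = 24999
→ [6954, 9793, 9105, 11012, 24999]
[period 3]
Births: 9793 × 0.229 = 2243, 9105 × 0.42 = 3824 → total 6067
Band 2: 6954 × 0.964 = 6704
Band 3: 9793 × 0.954 = 9343
Band 4: 9105 × 0.97 = 8832
Band 5: 11012 × 0.938 + 24999 × 0.65 = 10329 + 16249 = 26578
→ [6067, 6704, 9343, 8832, 26578]
Total after period 3: 6067 + 6704 + 9343 + 8832 + 26578 = 57524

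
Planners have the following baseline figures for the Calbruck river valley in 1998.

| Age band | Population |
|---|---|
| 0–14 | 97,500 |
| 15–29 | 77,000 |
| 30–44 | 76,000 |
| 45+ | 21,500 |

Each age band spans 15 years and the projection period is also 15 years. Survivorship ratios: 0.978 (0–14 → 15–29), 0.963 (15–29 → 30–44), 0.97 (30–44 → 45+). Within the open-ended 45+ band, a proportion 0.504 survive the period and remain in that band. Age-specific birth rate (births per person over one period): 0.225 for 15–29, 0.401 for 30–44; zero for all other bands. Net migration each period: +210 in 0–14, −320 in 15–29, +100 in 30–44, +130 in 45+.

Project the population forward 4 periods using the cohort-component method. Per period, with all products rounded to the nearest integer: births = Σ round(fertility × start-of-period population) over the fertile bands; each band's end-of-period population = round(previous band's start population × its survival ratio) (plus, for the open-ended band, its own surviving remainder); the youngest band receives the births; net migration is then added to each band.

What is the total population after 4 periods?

— Period 1 —
Births: 77000 * 0.225 = 17325, 76000 * 0.401 = 30476 → 47801
15–29: 97500 * 0.978 = 95355
30–44: 77000 * 0.963 = 74151
45+: 76000 * 0.97 + 21500 * 0.504 = 73720 + 10836 = 84556
Net migration: 0–14 + 210 → 48011; 15–29 − 320 → 95035; 30–44 + 100 → 74251; 45+ + 130 → 84686
Giving 48011 / 95035 / 74251 / 84686.
— Period 2 —
Births: 95035 * 0.225 = 21383, 74251 * 0.401 = 29775 → 51158
15–29: 48011 * 0.978 = 46955
30–44: 95035 * 0.963 = 91519
45+: 74251 * 0.97 + 84686 * 0.504 = 72023 + 42682 = 114705
Net migration: 0–14 + 210 → 51368; 15–29 − 320 → 46635; 30–44 + 100 → 91619; 45+ + 130 → 114835
Giving 51368 / 46635 / 91619 / 114835.
— Period 3 —
Births: 46635 * 0.225 = 10493, 91619 * 0.401 = 36739 → 47232
15–29: 51368 * 0.978 = 50238
30–44: 46635 * 0.963 = 44910
45+: 91619 * 0.97 + 114835 * 0.504 = 88870 + 57877 = 146747
Net migration: 0–14 + 210 → 47442; 15–29 − 320 → 49918; 30–44 + 100 → 45010; 45+ + 130 → 146877
Giving 47442 / 49918 / 45010 / 146877.
— Period 4 —
Births: 49918 * 0.225 = 11232, 45010 * 0.401 = 18049 → 29281
15–29: 47442 * 0.978 = 46398
30–44: 49918 * 0.963 = 48071
45+: 45010 * 0.97 + 146877 * 0.504 = 43660 + 74026 = 117686
Net migration: 0–14 + 210 → 29491; 15–29 − 320 → 46078; 30–44 + 100 → 48171; 45+ + 130 → 117816
Giving 29491 / 46078 / 48171 / 117816.
Total after period 4: 29491 + 46078 + 48171 + 117816 = 241556

241556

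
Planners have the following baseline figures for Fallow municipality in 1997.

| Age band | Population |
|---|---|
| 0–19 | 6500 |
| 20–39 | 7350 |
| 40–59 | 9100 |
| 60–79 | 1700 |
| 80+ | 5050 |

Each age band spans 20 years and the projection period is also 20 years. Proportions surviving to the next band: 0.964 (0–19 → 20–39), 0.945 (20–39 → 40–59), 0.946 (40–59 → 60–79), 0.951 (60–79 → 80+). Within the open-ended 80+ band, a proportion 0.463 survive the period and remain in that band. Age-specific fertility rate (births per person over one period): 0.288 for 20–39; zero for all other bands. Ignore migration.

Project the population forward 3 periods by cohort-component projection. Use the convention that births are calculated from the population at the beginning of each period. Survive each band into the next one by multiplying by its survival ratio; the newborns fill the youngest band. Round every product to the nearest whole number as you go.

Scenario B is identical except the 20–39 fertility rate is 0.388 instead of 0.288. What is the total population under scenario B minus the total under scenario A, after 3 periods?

Period 1:
Births: 7350 × 0.288 = 2117
20–39: 6500 × 0.964 = 6266
40–59: 7350 × 0.945 = 6946
60–79: 9100 × 0.946 = 8609
80+: 1700 × 0.951 + 5050 × 0.463 = 1617 + 2338 = 3955
Population now: 0–19=2117, 20–39=6266, 40–59=6946, 60–79=8609, 80+=3955
Period 2:
Births: 6266 × 0.288 = 1805
20–39: 2117 × 0.964 = 2041
40–59: 6266 × 0.945 = 5921
60–79: 6946 × 0.946 = 6571
80+: 8609 × 0.951 + 3955 × 0.463 = 8187 + 1831 = 10018
Population now: 0–19=1805, 20–39=2041, 40–59=5921, 60–79=6571, 80+=10018
Period 3:
Births: 2041 × 0.288 = 588
20–39: 1805 × 0.964 = 1740
40–59: 2041 × 0.945 = 1929
60–79: 5921 × 0.946 = 5601
80+: 6571 × 0.951 + 10018 × 0.463 = 6249 + 4638 = 10887
Population now: 0–19=588, 20–39=1740, 40–59=1929, 60–79=5601, 80+=10887
Scenario A total after 3 periods: 20745
Scenario B projection —
Period 1:
Births: 7350 × 0.388 = 2852
20–39: 6500 × 0.964 = 6266
40–59: 7350 × 0.945 = 6946
60–79: 9100 × 0.946 = 8609
80+: 1700 × 0.951 + 5050 × 0.463 = 1617 + 2338 = 3955
Population now: 0–19=2852, 20–39=6266, 40–59=6946, 60–79=8609, 80+=3955
Period 2:
Births: 6266 × 0.388 = 2431
20–39: 2852 × 0.964 = 2749
40–59: 6266 × 0.945 = 5921
60–79: 6946 × 0.946 = 6571
80+: 8609 × 0.951 + 3955 × 0.463 = 8187 + 1831 = 10018
Population now: 0–19=2431, 20–39=2749, 40–59=5921, 60–79=6571, 80+=10018
Period 3:
Births: 2749 × 0.388 = 1067
20–39: 2431 × 0.964 = 2343
40–59: 2749 × 0.945 = 2598
60–79: 5921 × 0.946 = 5601
80+: 6571 × 0.951 + 10018 × 0.463 = 6249 + 4638 = 10887
Population now: 0–19=1067, 20–39=2343, 40–59=2598, 60–79=5601, 80+=10887
Scenario B total after 3 periods: 22496
Difference B − A = 22496 − 20745 = 1751

1751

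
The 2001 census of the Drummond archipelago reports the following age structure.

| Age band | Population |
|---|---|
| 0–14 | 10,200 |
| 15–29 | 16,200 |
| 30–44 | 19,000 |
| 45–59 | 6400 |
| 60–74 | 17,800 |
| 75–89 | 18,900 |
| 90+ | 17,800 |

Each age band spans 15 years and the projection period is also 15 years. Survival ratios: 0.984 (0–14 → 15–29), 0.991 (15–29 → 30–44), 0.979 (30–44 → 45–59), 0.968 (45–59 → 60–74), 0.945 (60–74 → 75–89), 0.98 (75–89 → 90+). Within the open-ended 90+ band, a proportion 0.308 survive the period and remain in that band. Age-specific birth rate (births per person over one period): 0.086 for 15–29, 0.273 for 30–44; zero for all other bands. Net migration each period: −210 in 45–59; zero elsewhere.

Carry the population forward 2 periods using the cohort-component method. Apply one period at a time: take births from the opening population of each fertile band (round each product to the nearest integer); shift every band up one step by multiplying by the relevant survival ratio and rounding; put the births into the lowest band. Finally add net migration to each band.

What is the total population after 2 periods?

(Groups numbered youngest = 1 to oldest = 7.)
Period 1:
Births: 16200 * 0.086 = 1393, 19000 * 0.273 = 5187 → 6580
Group 2: 10200 * 0.984 = 10037
Group 3: 16200 * 0.991 = 16054
Group 4: 19000 * 0.979 = 18601
Group 5: 6400 * 0.968 = 6195
Group 6: 17800 * 0.945 = 16821
Group 7: 18900 * 0.98 + 17800 * 0.308 = 18522 + 5482 = 24004
Net migration: Group 4 − 210 → 18391
→ [6580, 10037, 16054, 18391, 6195, 16821, 24004]
Period 2:
Births: 10037 * 0.086 = 863, 16054 * 0.273 = 4383 → 5246
Group 2: 6580 * 0.984 = 6475
Group 3: 10037 * 0.991 = 9947
Group 4: 16054 * 0.979 = 15717
Group 5: 18391 * 0.968 = 17802
Group 6: 6195 * 0.945 = 5854
Group 7: 16821 * 0.98 + 24004 * 0.308 = 16485 + 7393 = 23878
Net migration: Group 4 − 210 → 15507
→ [5246, 6475, 9947, 15507, 17802, 5854, 23878]
Total after period 2: 5246 + 6475 + 9947 + 15507 + 17802 + 5854 + 23878 = 84709

84709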